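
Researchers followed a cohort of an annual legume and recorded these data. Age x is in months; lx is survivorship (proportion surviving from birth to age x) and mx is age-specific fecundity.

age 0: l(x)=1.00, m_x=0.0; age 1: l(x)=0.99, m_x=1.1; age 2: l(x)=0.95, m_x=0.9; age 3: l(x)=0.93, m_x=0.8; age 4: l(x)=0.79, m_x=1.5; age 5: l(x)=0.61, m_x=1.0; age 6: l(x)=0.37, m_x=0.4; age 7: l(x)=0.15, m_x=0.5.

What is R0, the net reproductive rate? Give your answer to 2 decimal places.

4.71

lx·mx by age: 0, 1.089, 0.855, 0.744, 1.185, 0.61, 0.148, 0.075
R0 = Σ lx·mx = 4.706 → 4.71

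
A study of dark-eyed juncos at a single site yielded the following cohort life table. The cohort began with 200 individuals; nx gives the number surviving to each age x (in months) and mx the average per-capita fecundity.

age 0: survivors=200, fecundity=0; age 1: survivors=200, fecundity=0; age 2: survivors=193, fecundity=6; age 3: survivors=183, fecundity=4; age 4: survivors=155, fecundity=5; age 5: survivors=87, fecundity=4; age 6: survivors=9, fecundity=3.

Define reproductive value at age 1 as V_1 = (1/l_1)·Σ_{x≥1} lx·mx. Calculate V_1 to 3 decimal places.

lx = nx/n0 = nx/200: 1, 1, 0.965, 0.915, 0.775, 0.435, 0.045
lx·mx for x ≥ 1: 0, 5.79, 3.66, 3.875, 1.74, 0.135 → sum = 15.2
V_1 = 15.2 / l_1 = 15.2 / 1 = 15.2 → 15.200

15.200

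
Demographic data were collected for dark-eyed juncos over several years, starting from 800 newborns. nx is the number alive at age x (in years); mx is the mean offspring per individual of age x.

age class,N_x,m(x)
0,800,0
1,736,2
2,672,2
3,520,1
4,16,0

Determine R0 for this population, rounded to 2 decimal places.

lx = nx/n0 = nx/800: 1, 0.92, 0.84, 0.65, 0.02
lx·mx by age: 0, 1.84, 1.68, 0.65, 0
R0 = Σ lx·mx = 4.17 → 4.17

4.17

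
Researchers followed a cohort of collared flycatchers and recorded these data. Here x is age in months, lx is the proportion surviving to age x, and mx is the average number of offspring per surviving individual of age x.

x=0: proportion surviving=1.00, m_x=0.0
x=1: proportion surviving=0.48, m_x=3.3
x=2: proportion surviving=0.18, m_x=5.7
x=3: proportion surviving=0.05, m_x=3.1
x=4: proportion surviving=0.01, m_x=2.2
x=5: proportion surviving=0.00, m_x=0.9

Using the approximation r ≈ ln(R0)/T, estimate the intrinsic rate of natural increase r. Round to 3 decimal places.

R0 = Σ lx·mx = 0 + 1.584 + 1.026 + 0.155 + 0.022 + 0 = 2.787
Σ x·lx·mx = 4.189; T = 4.189/2.787 = 1.50305…
r ≈ ln(R0)/T = ln(2.787)/1.50305… = 0.68192… → 0.682

0.682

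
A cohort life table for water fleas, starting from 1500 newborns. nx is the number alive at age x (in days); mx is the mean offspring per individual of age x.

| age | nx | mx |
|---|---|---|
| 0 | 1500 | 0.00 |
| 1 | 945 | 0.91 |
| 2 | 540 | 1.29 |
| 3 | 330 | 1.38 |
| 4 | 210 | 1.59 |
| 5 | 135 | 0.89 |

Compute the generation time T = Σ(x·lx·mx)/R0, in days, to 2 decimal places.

lx = nx/n0 = nx/1500: 1, 0.63, 0.36, 0.22, 0.14, 0.09
lx·mx: 0, 0.5733, 0.4644, 0.3036, 0.2226, 0.0801 → R0 = 1.644
x·lx·mx: 0, 0.5733, 0.9288, 0.9108, 0.8904, 0.4005 → Σ = 3.7038
T = 3.7038 / 1.644 = 2.25292… → 2.25

2.25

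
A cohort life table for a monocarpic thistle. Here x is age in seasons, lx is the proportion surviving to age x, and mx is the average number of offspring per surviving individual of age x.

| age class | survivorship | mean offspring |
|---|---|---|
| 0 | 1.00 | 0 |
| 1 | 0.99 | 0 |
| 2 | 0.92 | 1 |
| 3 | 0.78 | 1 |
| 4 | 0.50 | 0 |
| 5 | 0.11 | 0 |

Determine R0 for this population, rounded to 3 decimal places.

lx·mx by age: 0, 0, 0.92, 0.78, 0, 0
R0 = Σ lx·mx = 1.7 → 1.700

1.700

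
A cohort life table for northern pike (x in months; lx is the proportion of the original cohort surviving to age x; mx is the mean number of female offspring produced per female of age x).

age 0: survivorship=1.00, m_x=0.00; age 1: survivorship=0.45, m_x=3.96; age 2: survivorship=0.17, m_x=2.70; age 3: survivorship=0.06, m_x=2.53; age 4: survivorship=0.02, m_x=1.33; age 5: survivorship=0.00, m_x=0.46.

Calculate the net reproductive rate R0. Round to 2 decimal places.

2.42

lx·mx by age: 0, 1.782, 0.459, 0.1518, 0.0266, 0
R0 = Σ lx·mx = 2.4194 → 2.42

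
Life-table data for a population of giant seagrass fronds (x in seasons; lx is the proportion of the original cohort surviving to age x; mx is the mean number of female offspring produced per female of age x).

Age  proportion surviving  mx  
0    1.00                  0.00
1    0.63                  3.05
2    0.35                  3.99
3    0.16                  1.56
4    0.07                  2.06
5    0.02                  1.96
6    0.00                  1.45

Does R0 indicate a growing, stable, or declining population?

R0 = Σ lx·mx = 0 + 1.9215 + 1.3965 + 0.2496 + 0.1442 + 0.0392 + 0 = 3.751
R0 > 1, so the population is growing.

growing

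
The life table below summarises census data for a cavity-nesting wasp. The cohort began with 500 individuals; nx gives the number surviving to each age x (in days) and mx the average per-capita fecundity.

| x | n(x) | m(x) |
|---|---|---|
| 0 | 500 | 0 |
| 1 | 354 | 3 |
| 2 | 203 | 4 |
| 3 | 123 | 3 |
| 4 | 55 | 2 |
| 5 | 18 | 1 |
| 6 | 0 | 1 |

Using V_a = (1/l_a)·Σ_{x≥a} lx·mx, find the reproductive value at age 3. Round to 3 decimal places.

lx = nx/n0 = nx/500: 1, 0.708, 0.406, 0.246, 0.11, 0.036, 0
lx·mx for x ≥ 3: 0.738, 0.22, 0.036, 0 → sum = 0.994
V_3 = 0.994 / l_3 = 0.994 / 0.246 = 4.04065… → 4.041

4.041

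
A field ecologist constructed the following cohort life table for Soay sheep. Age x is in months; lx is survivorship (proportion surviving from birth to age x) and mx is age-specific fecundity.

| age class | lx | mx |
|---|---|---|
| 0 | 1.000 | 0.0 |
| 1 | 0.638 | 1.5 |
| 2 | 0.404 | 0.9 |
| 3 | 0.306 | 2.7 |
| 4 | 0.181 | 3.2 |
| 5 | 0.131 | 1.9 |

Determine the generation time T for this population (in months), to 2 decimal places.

lx·mx: 0, 0.957, 0.3636, 0.8262, 0.5792, 0.2489 → R0 = 2.9749
x·lx·mx: 0, 0.957, 0.7272, 2.4786, 2.3168, 1.2445 → Σ = 7.7241
T = 7.7241 / 2.9749 = 2.596423… → 2.60

2.60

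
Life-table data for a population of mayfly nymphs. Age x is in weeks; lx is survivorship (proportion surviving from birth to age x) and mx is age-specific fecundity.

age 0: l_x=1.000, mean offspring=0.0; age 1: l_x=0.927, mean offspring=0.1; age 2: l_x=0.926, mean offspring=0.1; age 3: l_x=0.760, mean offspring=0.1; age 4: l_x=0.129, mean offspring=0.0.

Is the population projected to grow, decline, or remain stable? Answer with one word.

declining

R0 = Σ lx·mx = 0 + 0.0927 + 0.0926 + 0.076 + 0 = 0.2613
R0 < 1, so the population is declining.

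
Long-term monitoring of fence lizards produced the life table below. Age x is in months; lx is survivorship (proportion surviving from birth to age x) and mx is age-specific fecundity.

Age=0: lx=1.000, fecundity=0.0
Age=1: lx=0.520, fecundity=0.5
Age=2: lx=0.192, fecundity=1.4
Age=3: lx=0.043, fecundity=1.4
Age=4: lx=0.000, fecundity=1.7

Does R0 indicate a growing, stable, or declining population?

R0 = Σ lx·mx = 0 + 0.26 + 0.2688 + 0.0602 + 0 = 0.589
R0 < 1, so the population is declining.

declining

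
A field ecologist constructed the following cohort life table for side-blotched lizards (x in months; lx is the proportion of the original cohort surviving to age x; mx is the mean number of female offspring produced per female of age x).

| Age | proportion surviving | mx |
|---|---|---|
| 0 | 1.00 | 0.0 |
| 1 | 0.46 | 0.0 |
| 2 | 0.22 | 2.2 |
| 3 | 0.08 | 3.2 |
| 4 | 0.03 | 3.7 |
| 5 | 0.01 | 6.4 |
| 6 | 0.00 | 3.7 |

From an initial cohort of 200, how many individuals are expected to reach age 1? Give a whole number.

Expected survivors = N0 · l_1 = 200 × 0.46 = 92 → 92

92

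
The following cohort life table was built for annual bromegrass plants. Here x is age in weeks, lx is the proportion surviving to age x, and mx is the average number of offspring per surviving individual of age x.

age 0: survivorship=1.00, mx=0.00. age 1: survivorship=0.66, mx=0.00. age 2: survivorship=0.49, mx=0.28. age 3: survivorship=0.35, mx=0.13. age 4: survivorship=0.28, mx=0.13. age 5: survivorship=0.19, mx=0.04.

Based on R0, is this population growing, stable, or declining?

R0 = Σ lx·mx = 0 + 0 + 0.1372 + 0.0455 + 0.0364 + 0.0076 = 0.2267
R0 < 1, so the population is declining.

declining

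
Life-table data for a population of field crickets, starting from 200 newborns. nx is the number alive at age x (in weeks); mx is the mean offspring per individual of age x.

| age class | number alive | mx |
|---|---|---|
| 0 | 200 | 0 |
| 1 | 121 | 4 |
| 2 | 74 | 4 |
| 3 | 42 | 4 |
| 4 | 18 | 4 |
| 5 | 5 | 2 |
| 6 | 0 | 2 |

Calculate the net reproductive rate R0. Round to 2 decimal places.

5.15

lx = nx/n0 = nx/200: 1, 0.605, 0.37, 0.21, 0.09, 0.025, 0
lx·mx by age: 0, 2.42, 1.48, 0.84, 0.36, 0.05, 0
R0 = Σ lx·mx = 5.15 → 5.15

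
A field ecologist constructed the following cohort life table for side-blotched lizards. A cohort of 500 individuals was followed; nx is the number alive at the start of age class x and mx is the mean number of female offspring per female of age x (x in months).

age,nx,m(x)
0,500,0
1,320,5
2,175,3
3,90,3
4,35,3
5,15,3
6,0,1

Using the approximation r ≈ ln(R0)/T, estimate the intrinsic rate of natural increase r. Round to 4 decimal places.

1.0089

lx = nx/n0 = nx/500: 1, 0.64, 0.35, 0.18, 0.07, 0.03, 0
R0 = Σ lx·mx = 0 + 3.2 + 1.05 + 0.54 + 0.21 + 0.09 + 0 = 5.09
Σ x·lx·mx = 8.21; T = 8.21/5.09 = 1.61297…
r ≈ ln(R0)/T = ln(5.09)/1.61297… = 1.008873… → 1.0089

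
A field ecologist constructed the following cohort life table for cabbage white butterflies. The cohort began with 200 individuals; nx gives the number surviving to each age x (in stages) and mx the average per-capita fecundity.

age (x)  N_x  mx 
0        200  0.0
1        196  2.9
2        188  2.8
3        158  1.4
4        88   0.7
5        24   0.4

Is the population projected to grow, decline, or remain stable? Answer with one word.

growing

lx = nx/n0 = nx/200: 1, 0.98, 0.94, 0.79, 0.44, 0.12
R0 = Σ lx·mx = 0 + 2.842 + 2.632 + 1.106 + 0.308 + 0.048 = 6.936
R0 > 1, so the population is growing.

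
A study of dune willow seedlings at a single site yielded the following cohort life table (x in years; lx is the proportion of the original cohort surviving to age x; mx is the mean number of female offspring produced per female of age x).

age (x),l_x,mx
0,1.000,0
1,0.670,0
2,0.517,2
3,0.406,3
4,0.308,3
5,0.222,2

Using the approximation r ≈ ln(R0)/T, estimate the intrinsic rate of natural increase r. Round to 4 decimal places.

R0 = Σ lx·mx = 0 + 0 + 1.034 + 1.218 + 0.924 + 0.444 = 3.62
Σ x·lx·mx = 11.638; T = 11.638/3.62 = 3.21492…
r ≈ ln(R0)/T = ln(3.62)/3.21492… = 0.400158… → 0.4002

0.4002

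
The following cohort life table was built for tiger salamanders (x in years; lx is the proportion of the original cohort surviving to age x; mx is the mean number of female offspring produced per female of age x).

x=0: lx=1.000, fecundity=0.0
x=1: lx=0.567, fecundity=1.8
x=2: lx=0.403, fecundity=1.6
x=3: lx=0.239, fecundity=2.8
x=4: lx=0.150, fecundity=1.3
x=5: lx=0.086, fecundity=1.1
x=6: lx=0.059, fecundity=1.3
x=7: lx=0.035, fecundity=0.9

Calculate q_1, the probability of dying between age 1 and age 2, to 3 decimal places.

q_1 = (l_1 − l_2) / l_1 = (0.567 − 0.403) / 0.567
     = 0.164 / 0.567 = 0.289242… → 0.289

0.289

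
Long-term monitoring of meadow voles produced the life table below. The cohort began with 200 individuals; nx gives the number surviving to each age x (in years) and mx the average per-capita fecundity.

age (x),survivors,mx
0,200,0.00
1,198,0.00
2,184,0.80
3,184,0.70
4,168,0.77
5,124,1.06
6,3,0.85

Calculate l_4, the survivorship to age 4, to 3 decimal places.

0.840

l_4 = n_4/n_0 = 168/200 = 0.84 → 0.840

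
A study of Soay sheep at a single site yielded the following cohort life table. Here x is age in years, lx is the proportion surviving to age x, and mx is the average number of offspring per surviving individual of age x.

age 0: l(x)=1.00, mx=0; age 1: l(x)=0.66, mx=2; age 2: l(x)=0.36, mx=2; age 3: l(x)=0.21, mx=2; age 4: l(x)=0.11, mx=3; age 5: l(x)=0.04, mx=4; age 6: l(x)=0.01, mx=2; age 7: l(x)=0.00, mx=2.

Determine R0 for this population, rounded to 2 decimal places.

lx·mx by age: 0, 1.32, 0.72, 0.42, 0.33, 0.16, 0.02, 0
R0 = Σ lx·mx = 2.97 → 2.97

2.97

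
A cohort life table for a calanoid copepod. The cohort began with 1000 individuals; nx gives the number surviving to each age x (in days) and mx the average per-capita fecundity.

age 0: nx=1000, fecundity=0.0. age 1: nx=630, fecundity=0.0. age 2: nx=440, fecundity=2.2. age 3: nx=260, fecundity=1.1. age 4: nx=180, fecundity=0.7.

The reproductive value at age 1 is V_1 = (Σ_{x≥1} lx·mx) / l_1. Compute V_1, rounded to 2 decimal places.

2.19

lx = nx/n0 = nx/1000: 1, 0.63, 0.44, 0.26, 0.18
lx·mx for x ≥ 1: 0, 0.968, 0.286, 0.126 → sum = 1.38
V_1 = 1.38 / l_1 = 1.38 / 0.63 = 2.190476… → 2.19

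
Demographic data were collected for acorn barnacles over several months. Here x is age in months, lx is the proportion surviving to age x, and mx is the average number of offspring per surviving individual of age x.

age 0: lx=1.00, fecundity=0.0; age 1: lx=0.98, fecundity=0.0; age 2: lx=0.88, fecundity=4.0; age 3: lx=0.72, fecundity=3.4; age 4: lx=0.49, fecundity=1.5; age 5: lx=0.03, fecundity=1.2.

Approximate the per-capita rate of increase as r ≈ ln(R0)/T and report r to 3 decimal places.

R0 = Σ lx·mx = 0 + 0 + 3.52 + 2.448 + 0.735 + 0.036 = 6.739
Σ x·lx·mx = 17.504; T = 17.504/6.739 = 2.59742…
r ≈ ln(R0)/T = ln(6.739)/2.59742… = 0.73454… → 0.735

0.735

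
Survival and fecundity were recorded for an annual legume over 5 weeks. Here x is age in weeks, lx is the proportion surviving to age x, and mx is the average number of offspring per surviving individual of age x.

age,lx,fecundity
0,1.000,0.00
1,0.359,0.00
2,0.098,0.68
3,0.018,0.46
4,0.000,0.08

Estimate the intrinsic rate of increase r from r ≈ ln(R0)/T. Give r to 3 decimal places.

-1.228

R0 = Σ lx·mx = 0 + 0 + 0.06664 + 0.00828 + 0 = 0.07492
Σ x·lx·mx = 0.15812; T = 0.15812/0.07492 = 2.11052…
r ≈ ln(R0)/T = ln(0.07492)/2.11052… = -1.22782… → -1.228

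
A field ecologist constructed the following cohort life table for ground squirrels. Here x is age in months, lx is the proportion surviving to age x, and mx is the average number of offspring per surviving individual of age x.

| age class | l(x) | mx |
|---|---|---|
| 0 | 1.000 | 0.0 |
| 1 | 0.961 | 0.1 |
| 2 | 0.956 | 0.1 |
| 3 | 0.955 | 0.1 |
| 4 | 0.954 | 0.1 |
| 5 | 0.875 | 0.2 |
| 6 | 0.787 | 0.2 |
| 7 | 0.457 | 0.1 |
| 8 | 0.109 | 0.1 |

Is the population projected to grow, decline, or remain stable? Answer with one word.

declining

R0 = Σ lx·mx = 0 + 0.0961 + 0.0956 + 0.0955 + 0.0954 + 0.175 + 0.1574 + 0.0457 + 0.0109 = 0.7716
R0 < 1, so the population is declining.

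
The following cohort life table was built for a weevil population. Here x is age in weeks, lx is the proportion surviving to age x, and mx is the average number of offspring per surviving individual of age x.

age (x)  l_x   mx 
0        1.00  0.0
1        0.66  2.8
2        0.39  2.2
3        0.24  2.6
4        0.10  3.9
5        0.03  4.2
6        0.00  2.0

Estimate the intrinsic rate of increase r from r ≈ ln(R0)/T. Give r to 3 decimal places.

0.679

R0 = Σ lx·mx = 0 + 1.848 + 0.858 + 0.624 + 0.39 + 0.126 + 0 = 3.846
Σ x·lx·mx = 7.626; T = 7.626/3.846 = 1.98284…
r ≈ ln(R0)/T = ln(3.846)/1.98284… = 0.67935… → 0.679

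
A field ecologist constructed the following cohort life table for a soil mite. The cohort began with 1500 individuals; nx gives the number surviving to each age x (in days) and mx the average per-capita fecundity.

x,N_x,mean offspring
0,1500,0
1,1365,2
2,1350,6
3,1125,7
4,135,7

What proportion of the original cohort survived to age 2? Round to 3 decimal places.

0.900

l_2 = n_2/n_0 = 1350/1500 = 0.9 → 0.900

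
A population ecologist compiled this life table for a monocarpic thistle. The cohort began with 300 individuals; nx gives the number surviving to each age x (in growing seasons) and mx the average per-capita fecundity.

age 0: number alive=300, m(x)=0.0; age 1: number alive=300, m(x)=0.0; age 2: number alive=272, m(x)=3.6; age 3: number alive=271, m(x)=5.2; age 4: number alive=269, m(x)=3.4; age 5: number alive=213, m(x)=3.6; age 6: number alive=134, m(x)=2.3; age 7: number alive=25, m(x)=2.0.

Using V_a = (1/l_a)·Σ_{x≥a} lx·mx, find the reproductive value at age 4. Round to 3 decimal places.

7.582

lx = nx/n0 = nx/300: 1, 1, 0.90667…, 0.90333…, 0.89667…, 0.71, 0.44667…, 0.08333…
lx·mx for x ≥ 4: 3.048667…, 2.556, 1.027333…, 0.166667… → sum = 6.798667…
V_4 = 6.798667… / l_4 = 6.798667… / 0.896667… = 7.582156… → 7.582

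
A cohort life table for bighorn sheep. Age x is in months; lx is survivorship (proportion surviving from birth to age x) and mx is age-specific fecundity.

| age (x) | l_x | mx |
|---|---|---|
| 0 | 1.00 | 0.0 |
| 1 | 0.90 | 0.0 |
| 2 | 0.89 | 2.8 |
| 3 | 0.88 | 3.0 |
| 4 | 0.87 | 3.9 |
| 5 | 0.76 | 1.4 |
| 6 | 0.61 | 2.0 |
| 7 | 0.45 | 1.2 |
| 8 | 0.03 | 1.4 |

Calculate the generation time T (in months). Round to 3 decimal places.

lx·mx: 0, 0, 2.492, 2.64, 3.393, 1.064, 1.22, 0.54, 0.042 → R0 = 11.391
x·lx·mx: 0, 0, 4.984, 7.92, 13.572, 5.32, 7.32, 3.78, 0.336 → Σ = 43.232
T = 43.232 / 11.391 = 3.795277… → 3.795

3.795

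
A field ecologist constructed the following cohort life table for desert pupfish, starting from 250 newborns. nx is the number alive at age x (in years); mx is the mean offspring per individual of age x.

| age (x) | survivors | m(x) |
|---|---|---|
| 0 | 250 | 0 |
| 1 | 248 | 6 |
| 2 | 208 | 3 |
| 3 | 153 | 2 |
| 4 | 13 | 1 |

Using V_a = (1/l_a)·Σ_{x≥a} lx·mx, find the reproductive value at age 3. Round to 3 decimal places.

lx = nx/n0 = nx/250: 1, 0.992, 0.832, 0.612, 0.052
lx·mx for x ≥ 3: 1.224, 0.052 → sum = 1.276
V_3 = 1.276 / l_3 = 1.276 / 0.612 = 2.084967… → 2.085

2.085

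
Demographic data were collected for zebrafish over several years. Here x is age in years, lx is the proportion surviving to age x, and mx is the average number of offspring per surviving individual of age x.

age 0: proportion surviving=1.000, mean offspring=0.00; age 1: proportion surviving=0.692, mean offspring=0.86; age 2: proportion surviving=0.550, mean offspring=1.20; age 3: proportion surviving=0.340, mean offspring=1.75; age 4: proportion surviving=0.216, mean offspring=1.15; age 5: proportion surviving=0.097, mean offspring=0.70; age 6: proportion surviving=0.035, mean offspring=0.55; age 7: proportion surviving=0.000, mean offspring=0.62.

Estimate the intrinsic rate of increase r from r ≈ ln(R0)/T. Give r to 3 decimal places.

R0 = Σ lx·mx = 0 + 0.59512 + 0.66 + 0.595 + 0.2484 + 0.0679 + 0.01925 + 0 = 2.18567
Σ x·lx·mx = 5.14872; T = 5.14872/2.18567 = 2.35567…
r ≈ ln(R0)/T = ln(2.18567)/2.35567… = 0.33193… → 0.332

0.332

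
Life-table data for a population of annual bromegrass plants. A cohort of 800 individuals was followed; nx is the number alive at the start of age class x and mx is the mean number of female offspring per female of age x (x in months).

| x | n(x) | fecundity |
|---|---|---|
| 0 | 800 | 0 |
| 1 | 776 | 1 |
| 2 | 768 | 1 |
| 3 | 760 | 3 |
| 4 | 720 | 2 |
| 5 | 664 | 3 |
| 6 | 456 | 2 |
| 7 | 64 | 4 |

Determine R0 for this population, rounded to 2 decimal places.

lx = nx/n0 = nx/800: 1, 0.97, 0.96, 0.95, 0.9, 0.83, 0.57, 0.08
lx·mx by age: 0, 0.97, 0.96, 2.85, 1.8, 2.49, 1.14, 0.32
R0 = Σ lx·mx = 10.53 → 10.53

10.53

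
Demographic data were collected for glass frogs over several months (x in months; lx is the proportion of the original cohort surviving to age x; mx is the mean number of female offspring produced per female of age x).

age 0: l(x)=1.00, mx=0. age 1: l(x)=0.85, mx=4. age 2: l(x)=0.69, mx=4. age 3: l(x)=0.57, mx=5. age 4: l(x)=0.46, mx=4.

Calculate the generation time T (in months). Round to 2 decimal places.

lx·mx: 0, 3.4, 2.76, 2.85, 1.84 → R0 = 10.85
x·lx·mx: 0, 3.4, 5.52, 8.55, 7.36 → Σ = 24.83
T = 24.83 / 10.85 = 2.288479… → 2.29

2.29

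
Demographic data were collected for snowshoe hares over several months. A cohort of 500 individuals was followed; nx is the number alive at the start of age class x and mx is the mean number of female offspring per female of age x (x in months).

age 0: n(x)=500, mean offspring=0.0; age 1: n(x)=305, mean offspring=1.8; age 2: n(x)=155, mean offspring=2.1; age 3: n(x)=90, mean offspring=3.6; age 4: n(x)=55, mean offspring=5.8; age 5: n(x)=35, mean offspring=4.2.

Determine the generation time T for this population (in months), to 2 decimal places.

2.51

lx = nx/n0 = nx/500: 1, 0.61, 0.31, 0.18, 0.11, 0.07
lx·mx: 0, 1.098, 0.651, 0.648, 0.638, 0.294 → R0 = 3.329
x·lx·mx: 0, 1.098, 1.302, 1.944, 2.552, 1.47 → Σ = 8.366
T = 8.366 / 3.329 = 2.513067… → 2.51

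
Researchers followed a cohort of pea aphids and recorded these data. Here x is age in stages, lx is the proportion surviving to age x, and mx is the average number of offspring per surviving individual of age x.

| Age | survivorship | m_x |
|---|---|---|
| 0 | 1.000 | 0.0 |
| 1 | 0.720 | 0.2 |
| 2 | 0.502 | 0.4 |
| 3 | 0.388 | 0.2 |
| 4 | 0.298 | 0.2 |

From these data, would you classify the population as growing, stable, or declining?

R0 = Σ lx·mx = 0 + 0.144 + 0.2008 + 0.0776 + 0.0596 = 0.482
R0 < 1, so the population is declining.

declining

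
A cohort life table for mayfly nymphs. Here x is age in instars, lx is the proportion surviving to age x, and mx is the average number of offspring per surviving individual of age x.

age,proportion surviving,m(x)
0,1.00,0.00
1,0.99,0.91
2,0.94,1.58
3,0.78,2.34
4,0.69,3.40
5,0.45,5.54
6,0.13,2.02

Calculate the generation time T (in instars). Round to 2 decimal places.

lx·mx: 0, 0.9009, 1.4852, 1.8252, 2.346, 2.493, 0.2626 → R0 = 9.3129
x·lx·mx: 0, 0.9009, 2.9704, 5.4756, 9.384, 12.465, 1.5756 → Σ = 32.7715
T = 32.7715 / 9.3129 = 3.518936… → 3.52

3.52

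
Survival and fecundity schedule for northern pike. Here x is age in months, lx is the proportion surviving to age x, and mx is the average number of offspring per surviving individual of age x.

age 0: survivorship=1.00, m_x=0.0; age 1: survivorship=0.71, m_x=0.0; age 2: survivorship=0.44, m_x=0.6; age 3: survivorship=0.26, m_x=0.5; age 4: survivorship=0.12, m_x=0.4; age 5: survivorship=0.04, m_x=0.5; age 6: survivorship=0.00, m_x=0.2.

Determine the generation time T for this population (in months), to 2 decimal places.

lx·mx: 0, 0, 0.264, 0.13, 0.048, 0.02, 0 → R0 = 0.462
x·lx·mx: 0, 0, 0.528, 0.39, 0.192, 0.1, 0 → Σ = 1.21
T = 1.21 / 0.462 = 2.619048… → 2.62

2.62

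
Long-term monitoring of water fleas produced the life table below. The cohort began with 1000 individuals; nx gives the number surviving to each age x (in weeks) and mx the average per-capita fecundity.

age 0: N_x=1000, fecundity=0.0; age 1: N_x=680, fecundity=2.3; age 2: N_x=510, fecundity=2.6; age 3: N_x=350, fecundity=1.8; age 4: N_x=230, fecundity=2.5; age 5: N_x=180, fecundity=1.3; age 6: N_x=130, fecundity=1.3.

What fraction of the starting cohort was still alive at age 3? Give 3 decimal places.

l_3 = n_3/n_0 = 350/1000 = 0.35 → 0.350

0.350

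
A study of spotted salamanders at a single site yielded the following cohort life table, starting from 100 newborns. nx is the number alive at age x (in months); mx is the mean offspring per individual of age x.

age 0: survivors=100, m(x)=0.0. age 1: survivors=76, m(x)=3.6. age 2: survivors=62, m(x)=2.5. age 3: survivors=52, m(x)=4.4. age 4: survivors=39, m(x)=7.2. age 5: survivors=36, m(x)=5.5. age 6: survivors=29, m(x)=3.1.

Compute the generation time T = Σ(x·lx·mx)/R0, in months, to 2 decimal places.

3.20

lx = nx/n0 = nx/100: 1, 0.76, 0.62, 0.52, 0.39, 0.36, 0.29
lx·mx: 0, 2.736, 1.55, 2.288, 2.808, 1.98, 0.899 → R0 = 12.261
x·lx·mx: 0, 2.736, 3.1, 6.864, 11.232, 9.9, 5.394 → Σ = 39.226
T = 39.226 / 12.261 = 3.19925… → 3.20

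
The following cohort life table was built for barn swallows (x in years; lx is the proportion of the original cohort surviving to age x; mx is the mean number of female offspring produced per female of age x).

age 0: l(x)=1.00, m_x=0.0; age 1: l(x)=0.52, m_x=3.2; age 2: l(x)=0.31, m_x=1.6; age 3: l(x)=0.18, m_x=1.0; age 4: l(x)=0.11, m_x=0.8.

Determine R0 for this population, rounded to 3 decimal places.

lx·mx by age: 0, 1.664, 0.496, 0.18, 0.088
R0 = Σ lx·mx = 2.428 → 2.428

2.428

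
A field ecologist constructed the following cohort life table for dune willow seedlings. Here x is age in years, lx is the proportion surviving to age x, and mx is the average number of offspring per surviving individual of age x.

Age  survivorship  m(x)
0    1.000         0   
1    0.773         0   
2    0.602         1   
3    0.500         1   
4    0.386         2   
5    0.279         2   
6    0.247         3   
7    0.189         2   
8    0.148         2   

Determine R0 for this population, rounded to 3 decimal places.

3.847

lx·mx by age: 0, 0, 0.602, 0.5, 0.772, 0.558, 0.741, 0.378, 0.296
R0 = Σ lx·mx = 3.847 → 3.847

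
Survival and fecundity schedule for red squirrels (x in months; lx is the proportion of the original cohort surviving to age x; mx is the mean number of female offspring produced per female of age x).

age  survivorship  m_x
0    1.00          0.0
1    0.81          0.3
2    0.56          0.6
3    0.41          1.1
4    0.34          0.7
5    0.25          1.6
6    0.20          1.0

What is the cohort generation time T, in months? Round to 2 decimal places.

lx·mx: 0, 0.243, 0.336, 0.451, 0.238, 0.4, 0.2 → R0 = 1.868
x·lx·mx: 0, 0.243, 0.672, 1.353, 0.952, 2, 1.2 → Σ = 6.42
T = 6.42 / 1.868 = 3.436831… → 3.44

3.44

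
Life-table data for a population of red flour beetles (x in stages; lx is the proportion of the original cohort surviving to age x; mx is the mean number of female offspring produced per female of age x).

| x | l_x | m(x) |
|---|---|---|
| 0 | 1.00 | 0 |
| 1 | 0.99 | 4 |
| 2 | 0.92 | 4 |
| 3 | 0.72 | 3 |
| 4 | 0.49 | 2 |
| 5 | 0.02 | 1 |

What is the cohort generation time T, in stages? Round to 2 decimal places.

lx·mx: 0, 3.96, 3.68, 2.16, 0.98, 0.02 → R0 = 10.8
x·lx·mx: 0, 3.96, 7.36, 6.48, 3.92, 0.1 → Σ = 21.82
T = 21.82 / 10.8 = 2.02037… → 2.02

2.02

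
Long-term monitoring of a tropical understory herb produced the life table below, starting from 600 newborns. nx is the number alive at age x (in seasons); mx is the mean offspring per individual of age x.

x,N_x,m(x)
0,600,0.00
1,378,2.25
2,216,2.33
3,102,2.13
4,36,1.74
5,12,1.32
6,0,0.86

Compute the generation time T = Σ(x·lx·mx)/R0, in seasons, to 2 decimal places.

1.72

lx = nx/n0 = nx/600: 1, 0.63, 0.36, 0.17, 0.06, 0.02, 0
lx·mx: 0, 1.4175, 0.8388, 0.3621, 0.1044, 0.0264, 0 → R0 = 2.7492
x·lx·mx: 0, 1.4175, 1.6776, 1.0863, 0.4176, 0.132, 0 → Σ = 4.731
T = 4.731 / 2.7492 = 1.720864… → 1.72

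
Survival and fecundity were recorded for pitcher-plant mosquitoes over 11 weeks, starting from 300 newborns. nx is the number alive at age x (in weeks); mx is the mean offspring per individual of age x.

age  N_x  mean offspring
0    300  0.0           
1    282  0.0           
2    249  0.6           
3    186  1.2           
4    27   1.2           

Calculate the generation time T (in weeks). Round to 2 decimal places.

lx = nx/n0 = nx/300: 1, 0.94, 0.83, 0.62, 0.09
lx·mx: 0, 0, 0.498, 0.744, 0.108 → R0 = 1.35
x·lx·mx: 0, 0, 0.996, 2.232, 0.432 → Σ = 3.66
T = 3.66 / 1.35 = 2.711111… → 2.71

2.71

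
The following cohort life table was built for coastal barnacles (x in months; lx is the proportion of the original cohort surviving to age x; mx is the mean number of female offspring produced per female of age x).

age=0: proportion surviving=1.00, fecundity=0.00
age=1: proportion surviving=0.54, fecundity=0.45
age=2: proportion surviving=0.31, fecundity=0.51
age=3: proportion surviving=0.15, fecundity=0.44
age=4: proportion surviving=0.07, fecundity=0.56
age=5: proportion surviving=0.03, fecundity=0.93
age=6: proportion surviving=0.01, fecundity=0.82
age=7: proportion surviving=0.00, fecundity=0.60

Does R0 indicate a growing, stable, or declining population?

declining

R0 = Σ lx·mx = 0 + 0.243 + 0.1581 + 0.066 + 0.0392 + 0.0279 + 0.0082 + 0 = 0.5424
R0 < 1, so the population is declining.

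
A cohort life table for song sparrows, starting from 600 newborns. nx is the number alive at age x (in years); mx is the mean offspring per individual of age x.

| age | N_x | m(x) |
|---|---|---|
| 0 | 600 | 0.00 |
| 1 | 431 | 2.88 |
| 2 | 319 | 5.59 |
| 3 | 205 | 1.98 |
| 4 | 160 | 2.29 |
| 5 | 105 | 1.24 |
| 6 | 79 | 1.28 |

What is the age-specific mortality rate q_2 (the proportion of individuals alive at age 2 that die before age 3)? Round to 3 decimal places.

0.357

lx = nx/n0 = nx/600: 1, 0.71833…, 0.53167…, 0.34167…, 0.26667…, 0.175, 0.13167…
q_2 = (l_2 − l_3) / l_2 = (0.531667… − 0.341667…) / 0.531667…
     = 0.19… / 0.531667… = 0.357367… → 0.357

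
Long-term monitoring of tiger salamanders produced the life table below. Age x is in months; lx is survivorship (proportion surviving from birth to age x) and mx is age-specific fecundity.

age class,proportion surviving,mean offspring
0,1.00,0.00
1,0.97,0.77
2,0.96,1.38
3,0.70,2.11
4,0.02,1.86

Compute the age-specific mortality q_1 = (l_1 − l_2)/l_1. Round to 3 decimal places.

0.010

q_1 = (l_1 − l_2) / l_1 = (0.97 − 0.96) / 0.97
     = 0.01 / 0.97 = 0.010309… → 0.010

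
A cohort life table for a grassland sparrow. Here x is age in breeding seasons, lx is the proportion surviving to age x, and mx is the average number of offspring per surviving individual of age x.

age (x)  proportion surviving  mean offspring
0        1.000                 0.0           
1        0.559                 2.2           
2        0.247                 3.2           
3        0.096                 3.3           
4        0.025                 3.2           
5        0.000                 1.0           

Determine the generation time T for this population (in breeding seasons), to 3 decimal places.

1.688

lx·mx: 0, 1.2298, 0.7904, 0.3168, 0.08, 0 → R0 = 2.417
x·lx·mx: 0, 1.2298, 1.5808, 0.9504, 0.32, 0 → Σ = 4.081
T = 4.081 / 2.417 = 1.688457… → 1.688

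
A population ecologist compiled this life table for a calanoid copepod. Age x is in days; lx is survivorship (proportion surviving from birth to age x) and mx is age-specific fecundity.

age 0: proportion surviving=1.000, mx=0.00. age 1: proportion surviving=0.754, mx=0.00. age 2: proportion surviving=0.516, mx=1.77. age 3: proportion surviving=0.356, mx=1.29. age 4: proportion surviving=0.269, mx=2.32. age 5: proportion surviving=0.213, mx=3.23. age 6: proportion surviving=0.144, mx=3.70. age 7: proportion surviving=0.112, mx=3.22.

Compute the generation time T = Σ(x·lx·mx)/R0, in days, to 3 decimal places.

lx·mx: 0, 0, 0.91332, 0.45924, 0.62408, 0.68799, 0.5328, 0.36064 → R0 = 3.57807
x·lx·mx: 0, 0, 1.82664, 1.37772, 2.49632, 3.43995, 3.1968, 2.52448 → Σ = 14.86191
T = 14.86191 / 3.57807 = 4.153611… → 4.154

4.154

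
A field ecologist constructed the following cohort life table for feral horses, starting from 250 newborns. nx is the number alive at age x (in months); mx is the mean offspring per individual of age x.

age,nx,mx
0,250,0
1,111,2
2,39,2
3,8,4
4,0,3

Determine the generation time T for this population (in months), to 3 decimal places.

1.428

lx = nx/n0 = nx/250: 1, 0.444, 0.156, 0.032, 0
lx·mx: 0, 0.888, 0.312, 0.128, 0 → R0 = 1.328
x·lx·mx: 0, 0.888, 0.624, 0.384, 0 → Σ = 1.896
T = 1.896 / 1.328 = 1.427711… → 1.428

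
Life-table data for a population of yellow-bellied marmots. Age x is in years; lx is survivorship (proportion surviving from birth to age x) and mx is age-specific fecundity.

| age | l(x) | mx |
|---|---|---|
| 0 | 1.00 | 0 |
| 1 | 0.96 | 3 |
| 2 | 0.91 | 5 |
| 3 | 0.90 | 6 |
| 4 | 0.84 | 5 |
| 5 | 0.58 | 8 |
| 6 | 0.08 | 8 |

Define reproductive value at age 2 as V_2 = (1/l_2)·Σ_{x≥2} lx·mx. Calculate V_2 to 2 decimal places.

lx·mx for x ≥ 2: 4.55, 5.4, 4.2, 4.64, 0.64 → sum = 19.43
V_2 = 19.43 / l_2 = 19.43 / 0.91 = 21.351648… → 21.35

21.35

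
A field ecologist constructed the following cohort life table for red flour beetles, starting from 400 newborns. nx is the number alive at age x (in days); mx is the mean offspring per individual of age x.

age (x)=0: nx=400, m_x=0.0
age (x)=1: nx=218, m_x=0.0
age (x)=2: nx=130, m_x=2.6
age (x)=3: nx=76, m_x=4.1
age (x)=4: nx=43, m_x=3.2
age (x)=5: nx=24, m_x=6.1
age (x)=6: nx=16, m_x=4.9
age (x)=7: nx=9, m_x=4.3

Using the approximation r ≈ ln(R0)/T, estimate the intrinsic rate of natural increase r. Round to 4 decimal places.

lx = nx/n0 = nx/400: 1, 0.545, 0.325, 0.19, 0.1075, 0.06, 0.04, 0.0225
R0 = Σ lx·mx = 0 + 0 + 0.845 + 0.779 + 0.344 + 0.366 + 0.196 + 0.09675 = 2.62675
Σ x·lx·mx = 9.08625; T = 9.08625/2.62675 = 3.45912…
r ≈ ln(R0)/T = ln(2.62675)/3.45912… = 0.279189… → 0.2792

0.2792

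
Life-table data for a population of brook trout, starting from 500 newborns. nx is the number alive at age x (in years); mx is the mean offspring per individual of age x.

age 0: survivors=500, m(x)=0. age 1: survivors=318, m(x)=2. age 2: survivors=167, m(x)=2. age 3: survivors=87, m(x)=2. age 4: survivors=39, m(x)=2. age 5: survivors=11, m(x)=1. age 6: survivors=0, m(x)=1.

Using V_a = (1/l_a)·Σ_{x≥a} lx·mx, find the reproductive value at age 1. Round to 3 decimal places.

lx = nx/n0 = nx/500: 1, 0.636, 0.334, 0.174, 0.078, 0.022, 0
lx·mx for x ≥ 1: 1.272, 0.668, 0.348, 0.156, 0.022, 0 → sum = 2.466
V_1 = 2.466 / l_1 = 2.466 / 0.636 = 3.877358… → 3.877

3.877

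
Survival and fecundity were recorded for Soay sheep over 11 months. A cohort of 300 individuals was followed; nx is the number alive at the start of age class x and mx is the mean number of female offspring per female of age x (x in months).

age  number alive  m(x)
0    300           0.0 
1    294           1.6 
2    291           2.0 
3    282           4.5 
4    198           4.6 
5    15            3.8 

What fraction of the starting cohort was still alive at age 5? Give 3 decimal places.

l_5 = n_5/n_0 = 15/300 = 0.05 → 0.050

0.050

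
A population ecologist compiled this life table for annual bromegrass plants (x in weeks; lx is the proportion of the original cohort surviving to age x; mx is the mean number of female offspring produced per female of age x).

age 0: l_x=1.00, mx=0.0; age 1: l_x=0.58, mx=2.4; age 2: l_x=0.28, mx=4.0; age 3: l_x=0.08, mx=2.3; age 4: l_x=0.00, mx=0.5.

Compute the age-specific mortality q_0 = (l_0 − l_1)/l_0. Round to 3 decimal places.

0.420

q_0 = (l_0 − l_1) / l_0 = (1 − 0.58) / 1
     = 0.42 / 1 = 0.42 → 0.420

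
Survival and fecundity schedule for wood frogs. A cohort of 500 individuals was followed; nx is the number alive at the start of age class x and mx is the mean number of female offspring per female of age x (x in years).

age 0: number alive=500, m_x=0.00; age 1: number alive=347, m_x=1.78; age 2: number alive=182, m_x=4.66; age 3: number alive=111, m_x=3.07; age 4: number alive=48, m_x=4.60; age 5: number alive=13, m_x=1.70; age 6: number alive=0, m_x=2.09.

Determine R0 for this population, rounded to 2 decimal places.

lx = nx/n0 = nx/500: 1, 0.694, 0.364, 0.222, 0.096, 0.026, 0
lx·mx by age: 0, 1.23532, 1.69624, 0.68154, 0.4416, 0.0442, 0
R0 = Σ lx·mx = 4.0989 → 4.10

4.10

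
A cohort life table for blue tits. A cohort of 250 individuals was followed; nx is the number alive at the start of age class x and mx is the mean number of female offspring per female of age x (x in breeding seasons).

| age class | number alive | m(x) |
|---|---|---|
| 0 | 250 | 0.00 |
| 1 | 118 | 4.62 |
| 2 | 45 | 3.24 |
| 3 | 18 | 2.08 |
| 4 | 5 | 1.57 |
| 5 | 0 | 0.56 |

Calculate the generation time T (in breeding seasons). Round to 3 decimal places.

1.332

lx = nx/n0 = nx/250: 1, 0.472, 0.18, 0.072, 0.02, 0
lx·mx: 0, 2.18064, 0.5832, 0.14976, 0.0314, 0 → R0 = 2.945
x·lx·mx: 0, 2.18064, 1.1664, 0.44928, 0.1256, 0 → Σ = 3.92192
T = 3.92192 / 2.945 = 1.331722… → 1.332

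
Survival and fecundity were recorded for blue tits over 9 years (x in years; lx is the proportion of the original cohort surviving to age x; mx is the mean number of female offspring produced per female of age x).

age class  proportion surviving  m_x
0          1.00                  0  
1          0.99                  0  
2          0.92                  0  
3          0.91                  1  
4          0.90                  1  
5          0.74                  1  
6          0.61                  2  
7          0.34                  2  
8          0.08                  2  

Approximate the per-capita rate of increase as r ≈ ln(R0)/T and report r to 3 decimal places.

R0 = Σ lx·mx = 0 + 0 + 0 + 0.91 + 0.9 + 0.74 + 1.22 + 0.68 + 0.16 = 4.61
Σ x·lx·mx = 23.39; T = 23.39/4.61 = 5.07375…
r ≈ ln(R0)/T = ln(4.61)/5.07375… = 0.3012… → 0.301

0.301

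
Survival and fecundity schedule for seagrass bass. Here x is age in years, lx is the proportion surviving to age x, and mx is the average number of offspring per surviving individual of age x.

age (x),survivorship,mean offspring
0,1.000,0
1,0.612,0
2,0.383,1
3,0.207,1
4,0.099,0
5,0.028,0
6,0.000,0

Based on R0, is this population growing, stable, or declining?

R0 = Σ lx·mx = 0 + 0 + 0.383 + 0.207 + 0 + 0 + 0 = 0.59
R0 < 1, so the population is declining.

declining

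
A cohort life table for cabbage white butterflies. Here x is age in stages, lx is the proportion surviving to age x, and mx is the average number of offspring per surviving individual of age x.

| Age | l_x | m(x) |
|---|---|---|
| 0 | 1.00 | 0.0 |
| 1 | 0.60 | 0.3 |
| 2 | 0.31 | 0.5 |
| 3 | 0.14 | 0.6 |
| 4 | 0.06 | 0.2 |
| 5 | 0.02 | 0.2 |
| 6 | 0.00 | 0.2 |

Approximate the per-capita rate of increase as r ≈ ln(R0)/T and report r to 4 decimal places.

-0.4470

R0 = Σ lx·mx = 0 + 0.18 + 0.155 + 0.084 + 0.012 + 0.004 + 0 = 0.435
Σ x·lx·mx = 0.81; T = 0.81/0.435 = 1.86207…
r ≈ ln(R0)/T = ln(0.435)/1.86207… = -0.447035… → -0.4470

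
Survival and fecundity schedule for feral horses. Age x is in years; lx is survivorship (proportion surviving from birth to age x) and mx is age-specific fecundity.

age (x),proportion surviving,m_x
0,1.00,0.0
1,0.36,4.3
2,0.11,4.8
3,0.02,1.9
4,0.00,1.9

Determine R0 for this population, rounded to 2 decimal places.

2.11

lx·mx by age: 0, 1.548, 0.528, 0.038, 0
R0 = Σ lx·mx = 2.114 → 2.11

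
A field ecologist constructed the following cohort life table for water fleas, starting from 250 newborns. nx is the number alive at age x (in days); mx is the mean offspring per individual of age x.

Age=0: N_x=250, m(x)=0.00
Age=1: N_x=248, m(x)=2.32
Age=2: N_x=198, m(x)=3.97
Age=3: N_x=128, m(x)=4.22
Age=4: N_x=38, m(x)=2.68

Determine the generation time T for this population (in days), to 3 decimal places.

2.084

lx = nx/n0 = nx/250: 1, 0.992, 0.792, 0.512, 0.152
lx·mx: 0, 2.30144, 3.14424, 2.16064, 0.40736 → R0 = 8.01368
x·lx·mx: 0, 2.30144, 6.28848, 6.48192, 1.62944 → Σ = 16.70128
T = 16.70128 / 8.01368 = 2.084096… → 2.084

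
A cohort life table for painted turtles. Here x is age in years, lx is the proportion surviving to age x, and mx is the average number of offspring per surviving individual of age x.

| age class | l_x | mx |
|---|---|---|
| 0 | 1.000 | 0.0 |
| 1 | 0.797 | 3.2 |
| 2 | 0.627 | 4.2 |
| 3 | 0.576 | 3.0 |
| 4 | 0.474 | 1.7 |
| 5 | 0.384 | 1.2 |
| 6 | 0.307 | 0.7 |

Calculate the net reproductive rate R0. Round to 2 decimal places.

lx·mx by age: 0, 2.5504, 2.6334, 1.728, 0.8058, 0.4608, 0.2149
R0 = Σ lx·mx = 8.3933 → 8.39

8.39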